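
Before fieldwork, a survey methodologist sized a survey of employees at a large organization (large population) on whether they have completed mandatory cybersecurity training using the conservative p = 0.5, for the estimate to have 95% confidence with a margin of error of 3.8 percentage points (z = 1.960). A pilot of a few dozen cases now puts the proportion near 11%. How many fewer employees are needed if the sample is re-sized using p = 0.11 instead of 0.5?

405

Conservative (p = 0.5): n = 1.960² × 0.25 / 0.038² ≈ 665.10 → 666.
Using p = 0.11: p(1−p) = 0.0979, so n = 1.960² × 0.0979 / 0.038² ≈ 260.45 → 261.
Reduction: 666 − 261 = 405.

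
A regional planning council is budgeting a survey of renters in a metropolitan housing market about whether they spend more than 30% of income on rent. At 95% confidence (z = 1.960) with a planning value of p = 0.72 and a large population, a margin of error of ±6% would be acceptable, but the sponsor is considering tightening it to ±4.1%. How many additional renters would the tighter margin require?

245

At ±6%: n = 1.960² × 0.2016 / 0.060² ≈ 215.13 → 216.
At ±4.1%: n = 1.960² × 0.2016 / 0.041² ≈ 460.72 → 461.
Additional respondents: 461 − 216 = 245.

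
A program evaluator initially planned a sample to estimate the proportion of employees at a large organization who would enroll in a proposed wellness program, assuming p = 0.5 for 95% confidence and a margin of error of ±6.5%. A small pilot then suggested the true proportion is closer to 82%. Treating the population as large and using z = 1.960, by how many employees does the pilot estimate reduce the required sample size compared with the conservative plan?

93

Conservative (p = 0.5): n = 1.960² × 0.25 / 0.065² ≈ 227.31 → 228.
Using p = 0.82: p(1−p) = 0.1476, so n = 1.960² × 0.1476 / 0.065² ≈ 134.21 → 135.
Reduction: 228 − 135 = 93.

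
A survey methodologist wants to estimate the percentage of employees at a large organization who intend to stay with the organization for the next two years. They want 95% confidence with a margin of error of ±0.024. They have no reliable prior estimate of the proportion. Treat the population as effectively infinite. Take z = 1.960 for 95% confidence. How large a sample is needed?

1668

With no prior estimate, use p = 0.5, giving p(1−p) = 0.25.
n = z²·p(1−p)/E² = 1.960² × 0.2500 / 0.024² = 3.8416 × 0.2500 / 0.000576 ≈ 1667.36.
Rounding up gives n = 1668.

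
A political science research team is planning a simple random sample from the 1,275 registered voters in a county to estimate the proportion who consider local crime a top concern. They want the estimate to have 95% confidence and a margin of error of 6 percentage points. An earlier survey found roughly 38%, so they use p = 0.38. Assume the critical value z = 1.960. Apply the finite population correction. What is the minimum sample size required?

211

Unadjusted: n₀ = 1.960² × 0.38 × 0.62 / 0.060² ≈ 251.41, so n₀ = 252.
Finite population correction with N = 1,275: n = n₀ / (1 + (n₀−1)/N) = 252 / (1 + 251/1275) = 252 / 1.1969 ≈ 210.55.
Rounding up, n = 211.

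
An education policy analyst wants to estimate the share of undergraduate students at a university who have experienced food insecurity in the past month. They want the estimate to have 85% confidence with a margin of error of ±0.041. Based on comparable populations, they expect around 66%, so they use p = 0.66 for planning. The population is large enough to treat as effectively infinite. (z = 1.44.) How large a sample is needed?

277

With p = 0.66, p(1−p) = 0.2244.
n = z²·p(1−p)/E² = 1.44² × 0.2244 / 0.041² = 2.0736 × 0.2244 / 0.001681 ≈ 276.81.
Rounding up gives n = 277.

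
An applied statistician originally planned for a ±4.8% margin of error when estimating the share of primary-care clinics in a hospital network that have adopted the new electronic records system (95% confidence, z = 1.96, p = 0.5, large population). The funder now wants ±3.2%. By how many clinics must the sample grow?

At ±4.8%: n = 1.96² × 0.2500 / 0.048² ≈ 416.84 → 417.
At ±3.2%: n = 1.96² × 0.2500 / 0.032² ≈ 937.89 → 938.
Additional respondents: 938 − 417 = 521.

521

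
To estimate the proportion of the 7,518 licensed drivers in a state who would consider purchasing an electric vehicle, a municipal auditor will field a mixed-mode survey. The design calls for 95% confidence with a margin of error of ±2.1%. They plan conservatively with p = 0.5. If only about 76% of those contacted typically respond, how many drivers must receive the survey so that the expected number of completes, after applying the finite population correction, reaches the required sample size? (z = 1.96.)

Completed interviews needed (unadjusted): n₀ = 1.96² × 0.2500 / 0.021² ≈ 2177.78 → 2178.
FPC for N = 7,518: n = 2178 / (1 + 2177/7518) = 2178 / 1.2896 ≈ 1688.93 → 1689.
At a 76% response rate, contacts needed = 1689 / 0.76 ≈ 2222.37 → 2223.

2223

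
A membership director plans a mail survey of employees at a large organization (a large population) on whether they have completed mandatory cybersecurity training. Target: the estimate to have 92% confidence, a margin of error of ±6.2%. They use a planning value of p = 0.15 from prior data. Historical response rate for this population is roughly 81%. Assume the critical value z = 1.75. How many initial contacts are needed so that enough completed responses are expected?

Completed interviews needed: n₀ = 1.75² × 0.1275 / 0.062² ≈ 101.58 → 102.
At an 81% response rate, contacts needed = 102 / 0.81 ≈ 125.93 → 126.

126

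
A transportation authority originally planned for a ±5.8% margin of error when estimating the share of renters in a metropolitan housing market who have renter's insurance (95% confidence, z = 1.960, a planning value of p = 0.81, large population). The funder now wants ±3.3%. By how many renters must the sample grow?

367

At ±5.8%: n = 1.960² × 0.1539 / 0.058² ≈ 175.75 → 176.
At ±3.3%: n = 1.960² × 0.1539 / 0.033² ≈ 542.90 → 543.
Additional respondents: 543 − 176 = 367.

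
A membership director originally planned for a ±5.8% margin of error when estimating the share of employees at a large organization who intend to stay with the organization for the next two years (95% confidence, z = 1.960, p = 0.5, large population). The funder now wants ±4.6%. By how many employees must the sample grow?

At ±5.8%: n = 1.960² × 0.2500 / 0.058² ≈ 285.49 → 286.
At ±4.6%: n = 1.960² × 0.2500 / 0.046² ≈ 453.88 → 454.
Additional respondents: 454 − 286 = 168.

168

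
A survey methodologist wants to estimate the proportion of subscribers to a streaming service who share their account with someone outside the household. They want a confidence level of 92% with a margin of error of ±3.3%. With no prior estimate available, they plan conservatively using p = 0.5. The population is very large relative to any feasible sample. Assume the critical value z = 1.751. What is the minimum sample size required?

With p = 0.5, p(1−p) = 0.25.
n = z²·p(1−p)/E² = 1.751² × 0.2500 / 0.033² = 3.0660 × 0.2500 / 0.001089 ≈ 703.86.
Rounding up gives n = 704.

704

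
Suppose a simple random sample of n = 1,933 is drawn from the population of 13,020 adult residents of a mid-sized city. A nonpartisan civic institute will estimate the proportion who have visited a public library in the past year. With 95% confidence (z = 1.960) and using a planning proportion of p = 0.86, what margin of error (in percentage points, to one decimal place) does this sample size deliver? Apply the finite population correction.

1.4

Finite-population factor: (N−n)/(N−1) = (13020−1933)/(13020−1) = 0.8516.
SE(p̂) = √[p(1−p)/n · (N−n)/(N−1)] = √[0.1204/1933 × 0.8516] = 0.00728.
E = z × SE = 1.960 × 0.00728 = 0.01427 ≈ 1.4 percentage points.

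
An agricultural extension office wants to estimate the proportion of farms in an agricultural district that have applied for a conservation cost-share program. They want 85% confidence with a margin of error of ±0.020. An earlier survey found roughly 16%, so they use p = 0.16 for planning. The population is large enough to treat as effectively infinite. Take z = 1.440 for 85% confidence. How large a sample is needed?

697

With p = 0.16, p(1−p) = 0.1344.
n = z²·p(1−p)/E² = 1.440² × 0.1344 / 0.020² = 2.0736 × 0.1344 / 0.000400 ≈ 696.73.
Rounding up gives n = 697.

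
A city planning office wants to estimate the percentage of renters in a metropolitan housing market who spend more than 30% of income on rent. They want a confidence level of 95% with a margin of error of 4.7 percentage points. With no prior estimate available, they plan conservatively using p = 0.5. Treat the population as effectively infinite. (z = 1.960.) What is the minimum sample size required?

435

With p = 0.5, p(1−p) = 0.25.
n = z²·p(1−p)/E² = 1.960² × 0.2500 / 0.047² = 3.8416 × 0.2500 / 0.002209 ≈ 434.77.
Rounding up gives n = 435.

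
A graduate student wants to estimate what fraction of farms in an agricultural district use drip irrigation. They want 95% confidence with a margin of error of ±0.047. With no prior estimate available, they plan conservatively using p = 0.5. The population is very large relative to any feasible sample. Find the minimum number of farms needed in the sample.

435

For 95% confidence, z = 1.960.
With p = 0.5, p(1−p) = 0.25.
n = z²·p(1−p)/E² = 1.960² × 0.2500 / 0.047² = 3.8416 × 0.2500 / 0.002209 ≈ 434.77.
Rounding up gives n = 435.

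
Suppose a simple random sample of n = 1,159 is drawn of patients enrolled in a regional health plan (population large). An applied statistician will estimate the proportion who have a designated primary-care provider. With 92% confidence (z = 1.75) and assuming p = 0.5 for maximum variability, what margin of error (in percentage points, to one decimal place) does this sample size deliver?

SE(p̂) = √[p(1−p)/n] = √[0.2500/1159] = 0.01469.
E = z × SE = 1.75 × 0.01469 = 0.02570, or 2.6 percentage points.

2.6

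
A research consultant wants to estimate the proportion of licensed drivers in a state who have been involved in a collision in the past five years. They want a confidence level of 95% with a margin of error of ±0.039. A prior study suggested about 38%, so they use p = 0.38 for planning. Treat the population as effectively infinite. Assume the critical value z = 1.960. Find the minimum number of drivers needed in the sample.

With p = 0.38, p(1−p) = 0.2356.
n = z²·p(1−p)/E² = 1.960² × 0.2356 / 0.039² = 3.8416 × 0.2356 / 0.001521 ≈ 595.06.
Rounding up gives n = 596.

596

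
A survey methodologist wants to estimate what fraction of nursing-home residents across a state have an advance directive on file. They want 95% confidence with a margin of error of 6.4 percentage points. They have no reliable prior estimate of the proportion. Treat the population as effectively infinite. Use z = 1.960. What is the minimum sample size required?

235

With no prior estimate, use p = 0.5, giving p(1−p) = 0.25.
n = z²·p(1−p)/E² = 1.960² × 0.2500 / 0.064² = 3.8416 × 0.2500 / 0.004096 ≈ 234.47.
Rounding up gives n = 235.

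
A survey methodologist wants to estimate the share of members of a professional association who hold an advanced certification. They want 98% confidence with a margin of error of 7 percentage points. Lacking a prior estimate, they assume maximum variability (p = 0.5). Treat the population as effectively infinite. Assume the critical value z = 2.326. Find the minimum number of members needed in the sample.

With p = 0.5, p(1−p) = 0.25.
n = z²·p(1−p)/E² = 2.326² × 0.2500 / 0.070² = 5.4103 × 0.2500 / 0.004900 ≈ 276.03.
Rounding up gives n = 277.

277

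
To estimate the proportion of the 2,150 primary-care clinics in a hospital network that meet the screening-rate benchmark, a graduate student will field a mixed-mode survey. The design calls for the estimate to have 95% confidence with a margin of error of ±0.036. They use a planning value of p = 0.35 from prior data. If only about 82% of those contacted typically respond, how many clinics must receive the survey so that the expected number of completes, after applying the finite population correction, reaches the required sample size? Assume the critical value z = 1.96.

Completed interviews needed (unadjusted): n₀ = 1.96² × 0.2275 / 0.036² ≈ 674.35 → 675.
FPC for N = 2,150: n = 675 / (1 + 674/2150) = 675 / 1.3135 ≈ 513.90 → 514.
At an 82% response rate, contacts needed = 514 / 0.82 ≈ 626.83 → 627.

627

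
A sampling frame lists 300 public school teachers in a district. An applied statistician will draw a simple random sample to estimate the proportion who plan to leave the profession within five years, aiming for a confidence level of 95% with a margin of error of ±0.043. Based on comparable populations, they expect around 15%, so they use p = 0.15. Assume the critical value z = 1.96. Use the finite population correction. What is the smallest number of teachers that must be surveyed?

Unadjusted: n₀ = 1.96² × 0.15 × 0.85 / 0.043² ≈ 264.90, so n₀ = 265.
Finite population correction with N = 300: n = n₀ / (1 + (n₀−1)/N) = 265 / (1 + 264/300) = 265 / 1.8800 ≈ 140.96.
Rounding up, n = 141.

141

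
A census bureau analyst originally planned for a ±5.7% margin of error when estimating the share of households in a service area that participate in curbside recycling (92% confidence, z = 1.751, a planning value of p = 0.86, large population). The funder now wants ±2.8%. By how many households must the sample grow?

At ±5.7%: n = 1.751² × 0.1204 / 0.057² ≈ 113.62 → 114.
At ±2.8%: n = 1.751² × 0.1204 / 0.028² ≈ 470.85 → 471.
Additional respondents: 471 − 114 = 357.

357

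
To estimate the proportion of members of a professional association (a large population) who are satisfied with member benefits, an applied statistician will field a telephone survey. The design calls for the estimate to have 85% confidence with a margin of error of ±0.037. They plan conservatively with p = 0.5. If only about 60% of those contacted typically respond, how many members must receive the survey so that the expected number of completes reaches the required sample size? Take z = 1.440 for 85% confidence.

Completed interviews needed: n₀ = 1.440² × 0.2500 / 0.037² ≈ 378.67 → 379.
At a 60% response rate, contacts needed = 379 / 0.60 ≈ 631.67 → 632.

632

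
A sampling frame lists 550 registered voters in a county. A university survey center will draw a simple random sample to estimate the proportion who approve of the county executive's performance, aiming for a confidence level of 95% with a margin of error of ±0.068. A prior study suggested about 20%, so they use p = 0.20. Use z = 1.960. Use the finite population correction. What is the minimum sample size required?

108

Unadjusted: n₀ = 1.960² × 0.20 × 0.80 / 0.068² ≈ 132.93, so n₀ = 133.
Finite population correction with N = 550: n = n₀ / (1 + (n₀−1)/N) = 133 / (1 + 132/550) = 133 / 1.2400 ≈ 107.26.
Rounding up, n = 108.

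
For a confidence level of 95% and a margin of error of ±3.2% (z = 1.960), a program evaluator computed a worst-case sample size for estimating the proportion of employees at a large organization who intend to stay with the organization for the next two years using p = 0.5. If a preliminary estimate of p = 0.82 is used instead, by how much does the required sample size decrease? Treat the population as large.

Conservative (p = 0.5): n = 1.960² × 0.25 / 0.032² ≈ 937.89 → 938.
Using p = 0.82: p(1−p) = 0.1476, so n = 1.960² × 0.1476 / 0.032² ≈ 553.73 → 554.
Reduction: 938 − 554 = 384.

384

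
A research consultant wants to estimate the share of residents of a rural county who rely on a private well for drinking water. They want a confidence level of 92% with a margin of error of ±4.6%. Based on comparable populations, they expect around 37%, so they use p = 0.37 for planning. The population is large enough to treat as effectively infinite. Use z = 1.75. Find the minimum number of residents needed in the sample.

338

With p = 0.37, p(1−p) = 0.2331.
n = z²·p(1−p)/E² = 1.75² × 0.2331 / 0.046² = 3.0625 × 0.2331 / 0.002116 ≈ 337.37.
Rounding up gives n = 338.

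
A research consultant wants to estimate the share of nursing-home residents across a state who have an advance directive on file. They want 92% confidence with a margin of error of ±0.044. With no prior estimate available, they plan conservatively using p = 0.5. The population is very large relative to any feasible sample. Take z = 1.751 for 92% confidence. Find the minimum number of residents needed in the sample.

With p = 0.5, p(1−p) = 0.25.
n = z²·p(1−p)/E² = 1.751² × 0.2500 / 0.044² = 3.0660 × 0.2500 / 0.001936 ≈ 395.92.
Rounding up gives n = 396.

396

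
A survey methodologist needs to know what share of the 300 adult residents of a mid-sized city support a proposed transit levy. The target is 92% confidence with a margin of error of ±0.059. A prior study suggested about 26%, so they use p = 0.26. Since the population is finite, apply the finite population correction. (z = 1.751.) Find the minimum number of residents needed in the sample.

109

Unadjusted: n₀ = 1.751² × 0.26 × 0.74 / 0.059² ≈ 169.46, so n₀ = 170.
Finite population correction with N = 300: n = n₀ / (1 + (n₀−1)/N) = 170 / (1 + 169/300) = 170 / 1.5633 ≈ 108.74.
Rounding up, n = 109.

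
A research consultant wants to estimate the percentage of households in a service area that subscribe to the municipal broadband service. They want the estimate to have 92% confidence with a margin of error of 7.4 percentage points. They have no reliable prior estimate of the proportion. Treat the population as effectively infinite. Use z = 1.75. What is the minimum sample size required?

With no prior estimate, use p = 0.5, giving p(1−p) = 0.25.
n = z²·p(1−p)/E² = 1.75² × 0.2500 / 0.074² = 3.0625 × 0.2500 / 0.005476 ≈ 139.81.
Rounding up gives n = 140.

140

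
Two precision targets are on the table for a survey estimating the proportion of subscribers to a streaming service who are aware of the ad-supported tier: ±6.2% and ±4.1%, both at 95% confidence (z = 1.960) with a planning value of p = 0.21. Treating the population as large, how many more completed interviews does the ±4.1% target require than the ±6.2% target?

At ±6.2%: n = 1.960² × 0.1659 / 0.062² ≈ 165.80 → 166.
At ±4.1%: n = 1.960² × 0.1659 / 0.041² ≈ 379.13 → 380.
Additional respondents: 380 − 166 = 214.

214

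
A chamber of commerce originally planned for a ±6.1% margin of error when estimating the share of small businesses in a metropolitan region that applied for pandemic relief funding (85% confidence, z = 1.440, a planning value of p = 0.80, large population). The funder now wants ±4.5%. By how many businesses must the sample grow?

At ±6.1%: n = 1.440² × 0.1600 / 0.061² ≈ 89.16 → 90.
At ±4.5%: n = 1.440² × 0.1600 / 0.045² ≈ 163.84 → 164.
Additional respondents: 164 − 90 = 74.

74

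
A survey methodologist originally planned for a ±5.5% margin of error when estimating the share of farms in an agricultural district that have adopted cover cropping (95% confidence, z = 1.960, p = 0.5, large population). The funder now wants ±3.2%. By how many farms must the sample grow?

620

At ±5.5%: n = 1.960² × 0.2500 / 0.055² ≈ 317.49 → 318.
At ±3.2%: n = 1.960² × 0.2500 / 0.032² ≈ 937.89 → 938.
Additional respondents: 938 − 318 = 620.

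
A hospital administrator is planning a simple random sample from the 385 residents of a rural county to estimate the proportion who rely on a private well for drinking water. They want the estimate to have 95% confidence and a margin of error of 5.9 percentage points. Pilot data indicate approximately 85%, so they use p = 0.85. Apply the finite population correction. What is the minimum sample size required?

For 95% confidence, z = 1.96.
Unadjusted: n₀ = 1.96² × 0.85 × 0.15 / 0.059² ≈ 140.71, so n₀ = 141.
Finite population correction with N = 385: n = n₀ / (1 + (n₀−1)/N) = 141 / (1 + 140/385) = 141 / 1.3636 ≈ 103.40.
Rounding up, n = 104.

104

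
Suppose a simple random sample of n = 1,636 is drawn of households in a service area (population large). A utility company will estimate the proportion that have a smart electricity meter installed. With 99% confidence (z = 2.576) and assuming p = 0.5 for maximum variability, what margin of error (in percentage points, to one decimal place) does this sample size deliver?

SE(p̂) = √[p(1−p)/n] = √[0.2500/1636] = 0.01236.
E = z × SE = 2.576 × 0.01236 = 0.03184, or 3.2 percentage points.

3.2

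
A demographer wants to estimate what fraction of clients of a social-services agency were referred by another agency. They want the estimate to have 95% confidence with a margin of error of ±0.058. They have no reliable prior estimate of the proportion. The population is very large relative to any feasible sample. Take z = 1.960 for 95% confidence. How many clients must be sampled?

286

With no prior estimate, use p = 0.5, giving p(1−p) = 0.25.
n = z²·p(1−p)/E² = 1.960² × 0.2500 / 0.058² = 3.8416 × 0.2500 / 0.003364 ≈ 285.49.
Rounding up gives n = 286.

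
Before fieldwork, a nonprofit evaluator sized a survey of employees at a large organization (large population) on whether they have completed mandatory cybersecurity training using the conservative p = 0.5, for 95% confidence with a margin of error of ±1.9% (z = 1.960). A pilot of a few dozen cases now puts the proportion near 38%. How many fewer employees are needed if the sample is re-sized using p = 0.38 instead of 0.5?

Conservative (p = 0.5): n = 1.960² × 0.25 / 0.019² ≈ 2660.39 → 2661.
Using p = 0.38: p(1−p) = 0.2356, so n = 1.960² × 0.2356 / 0.019² ≈ 2507.15 → 2508.
Reduction: 2661 − 2508 = 153.

153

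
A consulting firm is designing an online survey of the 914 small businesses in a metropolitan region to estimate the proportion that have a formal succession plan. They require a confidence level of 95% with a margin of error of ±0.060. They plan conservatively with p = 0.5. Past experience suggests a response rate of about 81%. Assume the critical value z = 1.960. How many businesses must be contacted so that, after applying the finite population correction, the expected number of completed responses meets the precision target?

Completed interviews needed (unadjusted): n₀ = 1.960² × 0.2500 / 0.060² ≈ 266.78 → 267.
FPC for N = 914: n = 267 / (1 + 266/914) = 267 / 1.2910 ≈ 206.81 → 207.
At an 81% response rate, contacts needed = 207 / 0.81 ≈ 255.56 → 256.

256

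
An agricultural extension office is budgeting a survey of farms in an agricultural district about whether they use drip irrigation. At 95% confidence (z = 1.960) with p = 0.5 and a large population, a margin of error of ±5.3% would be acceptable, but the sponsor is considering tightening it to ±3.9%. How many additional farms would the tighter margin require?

290

At ±5.3%: n = 1.960² × 0.2500 / 0.053² ≈ 341.90 → 342.
At ±3.9%: n = 1.960² × 0.2500 / 0.039² ≈ 631.43 → 632.
Additional respondents: 632 − 342 = 290.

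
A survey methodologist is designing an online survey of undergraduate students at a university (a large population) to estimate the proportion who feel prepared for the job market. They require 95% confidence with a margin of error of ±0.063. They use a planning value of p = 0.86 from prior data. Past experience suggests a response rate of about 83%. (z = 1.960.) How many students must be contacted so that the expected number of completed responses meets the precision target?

Completed interviews needed: n₀ = 1.960² × 0.1204 / 0.063² ≈ 116.54 → 117.
At an 83% response rate, contacts needed = 117 / 0.83 ≈ 140.96 → 141.

141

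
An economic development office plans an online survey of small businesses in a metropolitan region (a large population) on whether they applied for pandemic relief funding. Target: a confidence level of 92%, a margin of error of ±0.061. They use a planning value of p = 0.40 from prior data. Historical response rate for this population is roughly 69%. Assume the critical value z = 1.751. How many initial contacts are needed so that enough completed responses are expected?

287

Completed interviews needed: n₀ = 1.751² × 0.2400 / 0.061² ≈ 197.75 → 198.
At a 69% response rate, contacts needed = 198 / 0.69 ≈ 286.96 → 287.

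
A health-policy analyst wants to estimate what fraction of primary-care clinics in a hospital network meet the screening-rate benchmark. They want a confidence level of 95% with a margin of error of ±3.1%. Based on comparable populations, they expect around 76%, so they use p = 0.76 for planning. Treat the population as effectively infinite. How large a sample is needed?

For 95% confidence, z = 1.96.
With p = 0.76, p(1−p) = 0.1824.
n = z²·p(1−p)/E² = 1.96² × 0.1824 / 0.031² = 3.8416 × 0.1824 / 0.000961 ≈ 729.14.
Rounding up gives n = 730.

730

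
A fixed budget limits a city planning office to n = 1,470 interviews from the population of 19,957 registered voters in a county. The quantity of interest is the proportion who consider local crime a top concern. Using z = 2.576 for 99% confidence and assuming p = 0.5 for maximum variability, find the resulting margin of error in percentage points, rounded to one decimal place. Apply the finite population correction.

3.2

Finite-population factor: (N−n)/(N−1) = (19957−1470)/(19957−1) = 0.9264.
SE(p̂) = √[p(1−p)/n · (N−n)/(N−1)] = √[0.2500/1470 × 0.9264] = 0.01255.
E = z × SE = 2.576 × 0.01255 = 0.03233 ≈ 3.2 percentage points.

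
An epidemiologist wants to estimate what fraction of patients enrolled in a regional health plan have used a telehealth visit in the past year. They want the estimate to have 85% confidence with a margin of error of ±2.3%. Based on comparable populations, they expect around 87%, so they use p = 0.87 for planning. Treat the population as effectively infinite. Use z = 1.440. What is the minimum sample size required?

444

With p = 0.87, p(1−p) = 0.1131.
n = z²·p(1−p)/E² = 1.440² × 0.1131 / 0.023² = 2.0736 × 0.1131 / 0.000529 ≈ 443.33.
Rounding up gives n = 444.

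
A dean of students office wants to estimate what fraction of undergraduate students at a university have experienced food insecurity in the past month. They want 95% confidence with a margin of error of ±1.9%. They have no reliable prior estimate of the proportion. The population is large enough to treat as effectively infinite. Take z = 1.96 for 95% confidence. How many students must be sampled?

With no prior estimate, use p = 0.5, giving p(1−p) = 0.25.
n = z²·p(1−p)/E² = 1.96² × 0.2500 / 0.019² = 3.8416 × 0.2500 / 0.000361 ≈ 2660.39.
Rounding up gives n = 2661.

2661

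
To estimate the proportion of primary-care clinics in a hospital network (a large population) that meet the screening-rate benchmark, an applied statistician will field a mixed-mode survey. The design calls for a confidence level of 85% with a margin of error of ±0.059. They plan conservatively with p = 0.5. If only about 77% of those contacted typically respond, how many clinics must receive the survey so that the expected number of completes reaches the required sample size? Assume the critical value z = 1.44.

194

Completed interviews needed: n₀ = 1.44² × 0.2500 / 0.059² ≈ 148.92 → 149.
At a 77% response rate, contacts needed = 149 / 0.77 ≈ 193.51 → 194.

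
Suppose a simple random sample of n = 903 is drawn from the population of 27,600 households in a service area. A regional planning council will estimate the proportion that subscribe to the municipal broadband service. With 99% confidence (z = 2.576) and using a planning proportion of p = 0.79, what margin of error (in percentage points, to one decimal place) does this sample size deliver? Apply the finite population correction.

3.4

Finite-population factor: (N−n)/(N−1) = (27600−903)/(27600−1) = 0.9673.
SE(p̂) = √[p(1−p)/n · (N−n)/(N−1)] = √[0.1659/903 × 0.9673] = 0.01333.
E = z × SE = 2.576 × 0.01333 = 0.03434 ≈ 3.4 percentage points.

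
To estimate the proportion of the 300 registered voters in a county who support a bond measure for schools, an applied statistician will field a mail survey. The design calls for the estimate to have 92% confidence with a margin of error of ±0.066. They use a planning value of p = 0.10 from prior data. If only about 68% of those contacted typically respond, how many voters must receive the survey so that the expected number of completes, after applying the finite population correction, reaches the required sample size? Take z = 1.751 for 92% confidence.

78

Completed interviews needed (unadjusted): n₀ = 1.751² × 0.0900 / 0.066² ≈ 63.35 → 64.
FPC for N = 300: n = 64 / (1 + 63/300) = 64 / 1.2100 ≈ 52.89 → 53.
At a 68% response rate, contacts needed = 53 / 0.68 ≈ 77.94 → 78.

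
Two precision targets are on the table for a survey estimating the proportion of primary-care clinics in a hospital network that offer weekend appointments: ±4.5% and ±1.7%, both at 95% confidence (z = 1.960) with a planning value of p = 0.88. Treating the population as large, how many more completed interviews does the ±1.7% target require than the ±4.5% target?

At ±4.5%: n = 1.960² × 0.1056 / 0.045² ≈ 200.33 → 201.
At ±1.7%: n = 1.960² × 0.1056 / 0.017² ≈ 1403.71 → 1404.
Additional respondents: 1404 − 201 = 1203.

1203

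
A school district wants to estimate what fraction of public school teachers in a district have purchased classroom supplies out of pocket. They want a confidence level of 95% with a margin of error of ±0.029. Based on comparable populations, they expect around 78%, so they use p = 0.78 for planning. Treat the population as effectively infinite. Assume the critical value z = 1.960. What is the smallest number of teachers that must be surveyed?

With p = 0.78, p(1−p) = 0.1716.
n = z²·p(1−p)/E² = 1.960² × 0.1716 / 0.029² = 3.8416 × 0.1716 / 0.000841 ≈ 783.85.
Rounding up gives n = 784.

784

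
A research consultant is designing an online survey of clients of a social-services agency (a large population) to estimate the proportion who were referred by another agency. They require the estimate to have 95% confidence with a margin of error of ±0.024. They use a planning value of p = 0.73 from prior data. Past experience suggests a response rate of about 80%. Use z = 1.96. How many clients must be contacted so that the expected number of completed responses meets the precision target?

1644

Completed interviews needed: n₀ = 1.96² × 0.1971 / 0.024² ≈ 1314.55 → 1315.
At an 80% response rate, contacts needed = 1315 / 0.80 ≈ 1643.75 → 1644.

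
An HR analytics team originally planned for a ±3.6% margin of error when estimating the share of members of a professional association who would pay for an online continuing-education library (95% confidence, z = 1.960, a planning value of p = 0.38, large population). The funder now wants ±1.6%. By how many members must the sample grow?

2837

At ±3.6%: n = 1.960² × 0.2356 / 0.036² ≈ 698.36 → 699.
At ±1.6%: n = 1.960² × 0.2356 / 0.016² ≈ 3535.47 → 3536.
Additional respondents: 3536 − 699 = 2837.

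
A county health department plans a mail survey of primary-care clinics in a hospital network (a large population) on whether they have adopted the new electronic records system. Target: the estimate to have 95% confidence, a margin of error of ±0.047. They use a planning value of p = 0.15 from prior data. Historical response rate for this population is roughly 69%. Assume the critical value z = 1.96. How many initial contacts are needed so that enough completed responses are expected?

322

Completed interviews needed: n₀ = 1.96² × 0.1275 / 0.047² ≈ 221.73 → 222.
At a 69% response rate, contacts needed = 222 / 0.69 ≈ 321.74 → 322.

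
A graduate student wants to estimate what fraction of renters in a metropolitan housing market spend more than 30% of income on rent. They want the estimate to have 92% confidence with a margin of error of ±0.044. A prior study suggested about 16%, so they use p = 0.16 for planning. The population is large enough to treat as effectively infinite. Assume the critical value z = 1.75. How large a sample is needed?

213

With p = 0.16, p(1−p) = 0.1344.
n = z²·p(1−p)/E² = 1.75² × 0.1344 / 0.044² = 3.0625 × 0.1344 / 0.001936 ≈ 212.60.
Rounding up gives n = 213.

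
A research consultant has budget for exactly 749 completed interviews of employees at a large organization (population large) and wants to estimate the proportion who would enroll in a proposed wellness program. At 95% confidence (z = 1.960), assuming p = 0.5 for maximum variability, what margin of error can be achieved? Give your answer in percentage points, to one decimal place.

3.6

SE(p̂) = √[p(1−p)/n] = √[0.2500/749] = 0.01827.
E = z × SE = 1.960 × 0.01827 = 0.03581, or 3.6 percentage points.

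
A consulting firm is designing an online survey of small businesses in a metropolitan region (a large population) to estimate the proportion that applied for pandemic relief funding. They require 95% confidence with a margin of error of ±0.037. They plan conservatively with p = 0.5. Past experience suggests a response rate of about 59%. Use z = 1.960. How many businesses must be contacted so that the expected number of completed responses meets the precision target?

1190

Completed interviews needed: n₀ = 1.960² × 0.2500 / 0.037² ≈ 701.53 → 702.
At a 59% response rate, contacts needed = 702 / 0.59 ≈ 1189.83 → 1190.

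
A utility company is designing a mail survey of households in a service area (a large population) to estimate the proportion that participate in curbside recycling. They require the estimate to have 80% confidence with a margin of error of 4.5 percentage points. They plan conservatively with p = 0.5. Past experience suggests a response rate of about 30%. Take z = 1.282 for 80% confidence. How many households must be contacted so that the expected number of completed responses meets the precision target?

677

Completed interviews needed: n₀ = 1.282² × 0.2500 / 0.045² ≈ 202.90 → 203.
At a 30% response rate, contacts needed = 203 / 0.30 ≈ 676.67 → 677.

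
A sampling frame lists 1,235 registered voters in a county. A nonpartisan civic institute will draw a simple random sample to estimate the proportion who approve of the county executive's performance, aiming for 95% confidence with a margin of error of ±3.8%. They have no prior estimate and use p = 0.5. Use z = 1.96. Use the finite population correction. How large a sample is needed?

Unadjusted: n₀ = 1.96² × 0.50 × 0.50 / 0.038² ≈ 665.10, so n₀ = 666.
Finite population correction with N = 1,235: n = n₀ / (1 + (n₀−1)/N) = 666 / (1 + 665/1235) = 666 / 1.5385 ≈ 432.90.
Rounding up, n = 433.

433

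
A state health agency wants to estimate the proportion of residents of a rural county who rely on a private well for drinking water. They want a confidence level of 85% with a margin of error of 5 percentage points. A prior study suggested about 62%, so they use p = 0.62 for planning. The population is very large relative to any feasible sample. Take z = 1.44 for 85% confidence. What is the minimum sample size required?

196

With p = 0.62, p(1−p) = 0.2356.
n = z²·p(1−p)/E² = 1.44² × 0.2356 / 0.050² = 2.0736 × 0.2356 / 0.002500 ≈ 195.42.
Rounding up gives n = 196.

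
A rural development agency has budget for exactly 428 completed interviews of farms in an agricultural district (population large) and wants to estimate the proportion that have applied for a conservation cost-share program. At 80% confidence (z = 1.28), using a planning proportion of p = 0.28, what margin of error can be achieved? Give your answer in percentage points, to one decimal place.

2.8

SE(p̂) = √[p(1−p)/n] = √[0.2016/428] = 0.02170.
E = z × SE = 1.28 × 0.02170 = 0.02778, or 2.8 percentage points.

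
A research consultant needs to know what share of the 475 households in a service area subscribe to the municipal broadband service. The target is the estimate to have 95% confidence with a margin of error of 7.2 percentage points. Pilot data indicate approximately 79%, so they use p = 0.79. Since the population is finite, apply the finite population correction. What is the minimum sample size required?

98

For 95% confidence, z = 1.960.
Unadjusted: n₀ = 1.960² × 0.79 × 0.21 / 0.072² ≈ 122.94, so n₀ = 123.
Finite population correction with N = 475: n = n₀ / (1 + (n₀−1)/N) = 123 / (1 + 122/475) = 123 / 1.2568 ≈ 97.86.
Rounding up, n = 98.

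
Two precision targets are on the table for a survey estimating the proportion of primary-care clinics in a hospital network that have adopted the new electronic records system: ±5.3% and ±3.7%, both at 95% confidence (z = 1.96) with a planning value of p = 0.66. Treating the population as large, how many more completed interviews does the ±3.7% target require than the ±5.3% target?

At ±5.3%: n = 1.96² × 0.2244 / 0.053² ≈ 306.89 → 307.
At ±3.7%: n = 1.96² × 0.2244 / 0.037² ≈ 629.70 → 630.
Additional respondents: 630 − 307 = 323.

323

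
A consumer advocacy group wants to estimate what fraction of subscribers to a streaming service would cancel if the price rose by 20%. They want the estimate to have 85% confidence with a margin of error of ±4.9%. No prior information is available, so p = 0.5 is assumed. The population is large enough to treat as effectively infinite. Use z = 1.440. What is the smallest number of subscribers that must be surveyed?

With p = 0.5, p(1−p) = 0.25.
n = z²·p(1−p)/E² = 1.440² × 0.2500 / 0.049² = 2.0736 × 0.2500 / 0.002401 ≈ 215.91.
Rounding up gives n = 216.

216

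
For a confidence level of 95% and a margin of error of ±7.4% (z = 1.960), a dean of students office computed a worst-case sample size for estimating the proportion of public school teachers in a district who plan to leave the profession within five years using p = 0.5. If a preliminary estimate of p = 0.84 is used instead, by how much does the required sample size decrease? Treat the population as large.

81

Conservative (p = 0.5): n = 1.960² × 0.25 / 0.074² ≈ 175.38 → 176.
Using p = 0.84: p(1−p) = 0.1344, so n = 1.960² × 0.1344 / 0.074² ≈ 94.29 → 95.
Reduction: 176 − 95 = 81.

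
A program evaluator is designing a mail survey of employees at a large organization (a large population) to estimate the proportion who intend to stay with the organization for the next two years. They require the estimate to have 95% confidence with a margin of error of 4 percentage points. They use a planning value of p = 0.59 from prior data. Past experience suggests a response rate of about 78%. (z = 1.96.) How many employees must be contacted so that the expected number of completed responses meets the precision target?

745

Completed interviews needed: n₀ = 1.96² × 0.2419 / 0.040² ≈ 580.80 → 581.
At a 78% response rate, contacts needed = 581 / 0.78 ≈ 744.87 → 745.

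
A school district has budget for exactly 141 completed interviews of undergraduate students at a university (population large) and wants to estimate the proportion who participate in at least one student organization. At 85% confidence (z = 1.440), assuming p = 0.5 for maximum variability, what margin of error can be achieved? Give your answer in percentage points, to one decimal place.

SE(p̂) = √[p(1−p)/n] = √[0.2500/141] = 0.04211.
E = z × SE = 1.440 × 0.04211 = 0.06063, or 6.1 percentage points.

6.1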